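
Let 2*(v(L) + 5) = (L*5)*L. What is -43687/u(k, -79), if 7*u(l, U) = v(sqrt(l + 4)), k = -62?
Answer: 305809/150 ≈ 2038.7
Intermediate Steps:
v(L) = -5 + 5*L**2/2 (v(L) = -5 + ((L*5)*L)/2 = -5 + ((5*L)*L)/2 = -5 + (5*L**2)/2 = -5 + 5*L**2/2)
u(l, U) = 5/7 + 5*l/14 (u(l, U) = (-5 + 5*(sqrt(l + 4))**2/2)/7 = (-5 + 5*(sqrt(4 + l))**2/2)/7 = (-5 + 5*(4 + l)/2)/7 = (-5 + (10 + 5*l/2))/7 = (5 + 5*l/2)/7 = 5/7 + 5*l/14)
-43687/u(k, -79) = -43687/(5/7 + (5/14)*(-62)) = -43687/(5/7 - 155/7) = -43687/(-150/7) = -43687*(-7/150) = 305809/150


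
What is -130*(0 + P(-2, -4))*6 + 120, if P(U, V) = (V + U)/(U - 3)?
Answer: -816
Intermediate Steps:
P(U, V) = (U + V)/(-3 + U)
-130*(0 + P(-2, -4))*6 + 120 = -130*(0 + (-2 - 4)/(-3 - 2))*6 + 120 = -130*(0 - 6/(-5))*6 + 120 = -130*(0 - ⅕*(-6))*6 + 120 = -130*(0 + 6/5)*6 + 120 = -156*6 + 120 = -130*36/5 + 120 = -936 + 120 = -816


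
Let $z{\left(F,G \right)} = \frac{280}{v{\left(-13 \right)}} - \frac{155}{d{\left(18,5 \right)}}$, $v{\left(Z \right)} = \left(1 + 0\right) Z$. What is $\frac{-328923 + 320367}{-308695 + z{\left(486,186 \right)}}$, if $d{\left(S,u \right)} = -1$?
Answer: $\frac{9269}{334275} \approx 0.027729$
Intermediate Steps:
$v{\left(Z \right)} = Z$ ($v{\left(Z \right)} = 1 Z = Z$)
$z{\left(F,G \right)} = \frac{1735}{13}$ ($z{\left(F,G \right)} = \frac{280}{-13} - \frac{155}{-1} = 280 \left(- \frac{1}{13}\right) - -155 = - \frac{280}{13} + 155 = \frac{1735}{13}$)
$\frac{-328923 + 320367}{-308695 + z{\left(486,186 \right)}} = \frac{-328923 + 320367}{-308695 + \frac{1735}{13}} = - \frac{8556}{- \frac{4011300}{13}} = \left(-8556\right) \left(- \frac{13}{4011300}\right) = \frac{9269}{334275}$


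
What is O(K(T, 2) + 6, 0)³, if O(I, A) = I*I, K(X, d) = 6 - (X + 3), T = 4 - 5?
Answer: 1000000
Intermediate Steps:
T = -1
K(X, d) = 3 - X (K(X, d) = 6 - (3 + X) = 6 + (-3 - X) = 3 - X)
O(I, A) = I²
O(K(T, 2) + 6, 0)³ = (((3 - 1*(-1)) + 6)²)³ = (((3 + 1) + 6)²)³ = ((4 + 6)²)³ = (10²)³ = 100³ = 1000000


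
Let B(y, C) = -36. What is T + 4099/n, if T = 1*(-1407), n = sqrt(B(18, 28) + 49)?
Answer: -1407 + 4099*sqrt(13)/13 ≈ -270.14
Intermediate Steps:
n = sqrt(13) (n = sqrt(-36 + 49) = sqrt(13) ≈ 3.6056)
T = -1407
T + 4099/n = -1407 + 4099/(sqrt(13)) = -1407 + 4099*(sqrt(13)/13) = -1407 + 4099*sqrt(13)/13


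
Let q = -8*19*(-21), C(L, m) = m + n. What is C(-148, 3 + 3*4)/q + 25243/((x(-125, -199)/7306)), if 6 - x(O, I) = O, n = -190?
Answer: 84097959973/59736 ≈ 1.4078e+6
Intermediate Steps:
C(L, m) = -190 + m (C(L, m) = m - 190 = -190 + m)
x(O, I) = 6 - O
q = 3192 (q = -152*(-21) = 3192)
C(-148, 3 + 3*4)/q + 25243/((x(-125, -199)/7306)) = (-190 + (3 + 3*4))/3192 + 25243/(((6 - 1*(-125))/7306)) = (-190 + (3 + 12))*(1/3192) + 25243/(((6 + 125)*(1/7306))) = (-190 + 15)*(1/3192) + 25243/((131*(1/7306))) = -175*1/3192 + 25243/(131/7306) = -25/456 + 25243*(7306/131) = -25/456 + 184425358/131 = 84097959973/59736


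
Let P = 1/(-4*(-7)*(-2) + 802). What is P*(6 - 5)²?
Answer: 1/746 ≈ 0.0013405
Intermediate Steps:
P = 1/746 (P = 1/(28*(-2) + 802) = 1/(-56 + 802) = 1/746 ≈ 0.0013405)
P*(6 - 5)² = (6 - 5)²/746 = (1/746)*1² = (1/746)*1 = 1/746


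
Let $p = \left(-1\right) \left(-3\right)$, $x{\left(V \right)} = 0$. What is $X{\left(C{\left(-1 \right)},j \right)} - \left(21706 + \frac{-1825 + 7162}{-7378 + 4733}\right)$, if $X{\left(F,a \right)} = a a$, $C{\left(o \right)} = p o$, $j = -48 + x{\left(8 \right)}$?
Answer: $- \frac{51312953}{2645} \approx -19400.0$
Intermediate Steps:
$p = 3$
$j = -48$ ($j = -48 + 0 = -48$)
$C{\left(o \right)} = 3 o$
$X{\left(F,a \right)} = a^{2}$
$X{\left(C{\left(-1 \right)},j \right)} - \left(21706 + \frac{-1825 + 7162}{-7378 + 4733}\right) = \left(-48\right)^{2} - \left(21706 + \frac{-1825 + 7162}{-7378 + 4733}\right) = 2304 - \left(21706 + \frac{5337}{-2645}\right) = 2304 - \left(21706 + 5337 \left(- \frac{1}{2645}\right)\right) = 2304 - \left(21706 - \frac{5337}{2645}\right) = 2304 - \frac{57407033}{2645} = - \frac{51312953}{2645}$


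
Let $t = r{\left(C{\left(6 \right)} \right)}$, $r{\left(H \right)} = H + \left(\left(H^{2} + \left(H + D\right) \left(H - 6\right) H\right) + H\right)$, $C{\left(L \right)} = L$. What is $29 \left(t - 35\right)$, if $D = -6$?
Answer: $377$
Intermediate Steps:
$r{\left(H \right)} = H^{2} + 2 H + H \left(-6 + H\right)^{2}$ ($r{\left(H \right)} = H + \left(\left(H^{2} + \left(H - 6\right) \left(H - 6\right) H\right) + H\right) = H + \left(\left(H^{2} + \left(-6 + H\right) \left(-6 + H\right) H\right) + H\right) = H + \left(\left(H^{2} + \left(-6 + H\right)^{2} H\right) + H\right) = H + \left(\left(H^{2} + H \left(-6 + H\right)^{2}\right) + H\right) = H + \left(H + H^{2} + H \left(-6 + H\right)^{2}\right) = H^{2} + 2 H + H \left(-6 + H\right)^{2}$)
$t = 48$ ($t = 6 \left(38 + 6^{2} - 66\right) = 6 \left(38 + 36 - 66\right) = 6 \cdot 8 = 48$)
$29 \left(t - 35\right) = 29 \left(48 - 35\right) = 29 \cdot 13 = 377$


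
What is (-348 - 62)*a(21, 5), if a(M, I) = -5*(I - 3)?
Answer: 4100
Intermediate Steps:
a(M, I) = 15 - 5*I (a(M, I) = -5*(-3 + I) = 15 - 5*I)
(-348 - 62)*a(21, 5) = (-348 - 62)*(15 - 5*5) = -410*(15 - 25) = -410*(-10) = 4100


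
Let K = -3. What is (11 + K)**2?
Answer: 64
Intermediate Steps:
(11 + K)**2 = (11 - 3)**2 = 8**2 = 64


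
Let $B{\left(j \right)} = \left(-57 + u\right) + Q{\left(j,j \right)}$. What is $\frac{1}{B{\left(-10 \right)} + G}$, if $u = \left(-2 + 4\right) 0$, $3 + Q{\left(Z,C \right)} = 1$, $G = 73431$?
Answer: $\frac{1}{73372} \approx 1.3629 \cdot 10^{-5}$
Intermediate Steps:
$Q{\left(Z,C \right)} = -2$ ($Q{\left(Z,C \right)} = -3 + 1 = -2$)
$u = 0$ ($u = 2 \cdot 0 = 0$)
$B{\left(j \right)} = -59$ ($B{\left(j \right)} = \left(-57 + 0\right) - 2 = -57 - 2 = -59$)
$\frac{1}{B{\left(-10 \right)} + G} = \frac{1}{-59 + 73431} = \frac{1}{73372}$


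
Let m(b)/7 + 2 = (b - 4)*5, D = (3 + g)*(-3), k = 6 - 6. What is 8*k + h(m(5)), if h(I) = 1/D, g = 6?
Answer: -1/27 ≈ -0.037037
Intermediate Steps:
k = 0
D = -27 (D = (3 + 6)*(-3) = 9*(-3) = -27)
m(b) = -154 + 35*b (m(b) = -14 + 7*((b - 4)*5) = -14 + 7*((-4 + b)*5) = -14 + 7*(-20 + 5*b) = -14 + (-140 + 35*b) = -154 + 35*b)
h(I) = -1/27 (h(I) = 1/(-27) = -1/27)
8*k + h(m(5)) = 8*0 - 1/27 = 0 - 1/27 = -1/27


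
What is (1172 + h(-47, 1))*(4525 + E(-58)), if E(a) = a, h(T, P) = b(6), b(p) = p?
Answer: 5262126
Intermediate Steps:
h(T, P) = 6
(1172 + h(-47, 1))*(4525 + E(-58)) = (1172 + 6)*(4525 - 58) = 1178*4467 = 5262126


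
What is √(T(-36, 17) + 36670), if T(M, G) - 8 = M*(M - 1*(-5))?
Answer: √37794 ≈ 194.41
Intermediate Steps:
T(M, G) = 8 + M*(5 + M) (T(M, G) = 8 + M*(M - 1*(-5)) = 8 + M*(M + 5) = 8 + M*(5 + M))
√(T(-36, 17) + 36670) = √((8 + (-36)² + 5*(-36)) + 36670) = √((8 + 1296 - 180) + 36670) = √(1124 + 36670) = √37794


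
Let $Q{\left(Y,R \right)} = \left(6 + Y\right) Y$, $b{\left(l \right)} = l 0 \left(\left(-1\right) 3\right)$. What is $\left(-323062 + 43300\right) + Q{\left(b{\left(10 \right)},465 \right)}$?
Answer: $-279762$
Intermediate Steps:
$b{\left(l \right)} = 0$ ($b{\left(l \right)} = 0 \left(-3\right) = 0$)
$Q{\left(Y,R \right)} = Y \left(6 + Y\right)$
$\left(-323062 + 43300\right) + Q{\left(b{\left(10 \right)},465 \right)} = \left(-323062 + 43300\right) + 0 \left(6 + 0\right) = -279762 + 0 \cdot 6 = -279762 + 0 = -279762$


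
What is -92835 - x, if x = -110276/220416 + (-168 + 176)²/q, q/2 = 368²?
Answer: -2706127158247/29150016 ≈ -92835.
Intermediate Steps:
q = 270848 (q = 2*368² = 2*135424 = 270848)
x = -14577113/29150016 (x = -110276/220416 + (-168 + 176)²/270848 = -110276*1/220416 + 8²*(1/270848) = -27569/55104 + 64*(1/270848) = -27569/55104 + 1/4232 = -14577113/29150016 ≈ -0.50007)
-92835 - x = -92835 - 1*(-14577113/29150016) = -92835 + 14577113/29150016 = -2706127158247/29150016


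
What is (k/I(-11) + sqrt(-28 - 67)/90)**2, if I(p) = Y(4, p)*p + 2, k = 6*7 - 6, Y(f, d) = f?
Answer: 57389/79380 - 2*I*sqrt(95)/105 ≈ 0.72297 - 0.18565*I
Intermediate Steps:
k = 36 (k = 42 - 6 = 36)
I(p) = 2 + 4*p (I(p) = 4*p + 2 = 2 + 4*p)
(k/I(-11) + sqrt(-28 - 67)/90)**2 = (36/(2 + 4*(-11)) + sqrt(-28 - 67)/90)**2 = (36/(2 - 44) + sqrt(-95)*(1/90))**2 = (36/(-42) + (I*sqrt(95))*(1/90))**2 = (36*(-1/42) + I*sqrt(95)/90)**2 = (-6/7 + I*sqrt(95)/90)**2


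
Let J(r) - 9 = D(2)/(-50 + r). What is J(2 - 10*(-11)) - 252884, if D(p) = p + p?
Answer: -7839123/31 ≈ -2.5288e+5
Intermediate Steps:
D(p) = 2*p
J(r) = 9 + 4/(-50 + r) (J(r) = 9 + (2*2)/(-50 + r) = 9 + 4/(-50 + r))
J(2 - 10*(-11)) - 252884 = (-446 + 9*(2 - 10*(-11)))/(-50 + (2 - 10*(-11))) - 252884 = (-446 + 9*(2 + 110))/(-50 + (2 + 110)) - 252884 = (-446 + 9*112)/(-50 + 112) - 252884 = (-446 + 1008)/62 - 252884 = (1/62)*562 - 252884 = 281/31 - 252884 = -7839123/31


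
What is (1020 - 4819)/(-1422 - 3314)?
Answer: 3799/4736 ≈ 0.80215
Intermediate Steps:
(1020 - 4819)/(-1422 - 3314) = -3799/(-4736) = -3799*(-1/4736) = 3799/4736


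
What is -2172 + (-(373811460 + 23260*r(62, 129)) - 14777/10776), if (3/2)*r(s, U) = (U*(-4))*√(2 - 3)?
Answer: -4028215713209/10776 + 8001440*I ≈ -3.7381e+8 + 8.0014e+6*I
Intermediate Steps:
r(s, U) = -8*I*U/3 (r(s, U) = 2*((U*(-4))*√(2 - 3))/3 = 2*((-4*U)*√(-1))/3 = 2*((-4*U)*I)/3 = 2*(-4*I*U)/3 = -8*I*U/3)
-2172 + (-(373811460 + 23260*r(62, 129)) - 14777/10776) = -2172 + (-(373811460 - 8001440*I) - 14777/10776) = -2172 + (-23260*(16071 - 344*I) - 14777/10776) = -2172 + ((-373811460 + 8001440*I) - 14777/10776) = -2172 + (-4028192307737/10776 + 8001440*I) = -4028215713209/10776 + 8001440*I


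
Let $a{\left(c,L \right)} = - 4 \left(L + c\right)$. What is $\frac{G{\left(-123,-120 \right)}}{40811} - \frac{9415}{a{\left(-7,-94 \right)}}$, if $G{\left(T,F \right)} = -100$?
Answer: $- \frac{384275965}{16487644} \approx -23.307$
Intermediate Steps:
$a{\left(c,L \right)} = - 4 L - 4 c$
$\frac{G{\left(-123,-120 \right)}}{40811} - \frac{9415}{a{\left(-7,-94 \right)}} = - \frac{100}{40811} - \frac{9415}{\left(-4\right) \left(-94\right) - -28} = \left(-100\right) \frac{1}{40811} - \frac{9415}{376 + 28} = - \frac{100}{40811} - \frac{9415}{404} = - \frac{384275965}{16487644}$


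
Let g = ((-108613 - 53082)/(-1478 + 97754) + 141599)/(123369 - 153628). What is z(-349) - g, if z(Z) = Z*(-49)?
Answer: 49832530415513/2913215484 ≈ 17106.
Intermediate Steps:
z(Z) = -49*Z
g = -13632423629/2913215484 (g = (-161695/96276 + 141599)/(-30259) = (-161695*1/96276 + 141599)*(-1/30259) = (-161695/96276 + 141599)*(-1/30259) = (13632423629/96276)*(-1/30259) = -13632423629/2913215484 ≈ -4.6795)
z(-349) - g = -49*(-349) - 1*(-13632423629/2913215484) = 17101 + 13632423629/2913215484 = 49832530415513/2913215484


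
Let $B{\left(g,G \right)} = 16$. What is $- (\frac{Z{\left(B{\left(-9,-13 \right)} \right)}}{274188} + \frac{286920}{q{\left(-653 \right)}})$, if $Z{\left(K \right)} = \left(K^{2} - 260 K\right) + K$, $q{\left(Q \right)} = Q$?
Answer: $\frac{6556046652}{14920397} \approx 439.4$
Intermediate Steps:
$Z{\left(K \right)} = K^{2} - 259 K$
$- (\frac{Z{\left(B{\left(-9,-13 \right)} \right)}}{274188} + \frac{286920}{q{\left(-653 \right)}}) = - (\frac{16 \left(-259 + 16\right)}{274188} + \frac{286920}{-653}) = - (16 \left(-243\right) \frac{1}{274188} + 286920 \left(- \frac{1}{653}\right)) = - (\left(-3888\right) \frac{1}{274188} - \frac{286920}{653}) = - (- \frac{324}{22849} - \frac{286920}{653}) = \left(-1\right) \left(- \frac{6556046652}{14920397}\right) = \frac{6556046652}{14920397}$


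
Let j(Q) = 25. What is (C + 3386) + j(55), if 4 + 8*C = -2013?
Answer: 25271/8 ≈ 3158.9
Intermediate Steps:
C = -2017/8 (C = -½ + (⅛)*(-2013) = -½ - 2013/8 = -2017/8 ≈ -252.13)
(C + 3386) + j(55) = (-2017/8 + 3386) + 25 = 25071/8 + 25 = 25271/8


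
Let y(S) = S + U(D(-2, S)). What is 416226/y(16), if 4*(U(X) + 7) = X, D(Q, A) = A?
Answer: 416226/13 ≈ 32017.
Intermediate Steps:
U(X) = -7 + X/4
y(S) = -7 + 5*S/4 (y(S) = S + (-7 + S/4) = -7 + 5*S/4)
416226/y(16) = 416226/(-7 + (5/4)*16) = 416226/(-7 + 20) = 416226/13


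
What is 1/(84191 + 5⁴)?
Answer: 1/84816 ≈ 1.1790e-5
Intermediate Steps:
1/(84191 + 5⁴) = 1/(84191 + 625) = 1/84816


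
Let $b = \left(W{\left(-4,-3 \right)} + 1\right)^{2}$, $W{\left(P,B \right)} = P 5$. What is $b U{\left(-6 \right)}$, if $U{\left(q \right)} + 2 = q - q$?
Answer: $-722$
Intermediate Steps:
$U{\left(q \right)} = -2$ ($U{\left(q \right)} = -2 + \left(q - q\right) = -2 + 0 = -2$)
$W{\left(P,B \right)} = 5 P$
$b = 361$ ($b = \left(5 \left(-4\right) + 1\right)^{2} = \left(-20 + 1\right)^{2} = \left(-19\right)^{2} = 361$)
$b U{\left(-6 \right)} = 361 \left(-2\right) = -722$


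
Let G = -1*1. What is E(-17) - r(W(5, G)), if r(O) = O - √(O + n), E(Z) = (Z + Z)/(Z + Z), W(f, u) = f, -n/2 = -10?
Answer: 1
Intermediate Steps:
G = -1
n = 20 (n = -2*(-10) = 20)
E(Z) = 1 (E(Z) = (2*Z)/((2*Z)) = (2*Z)*(1/(2*Z)) = 1)
r(O) = O - √(20 + O) (r(O) = O - √(O + 20) = O - √(20 + O))
E(-17) - r(W(5, G)) = 1 - (5 - √(20 + 5)) = 1 - (5 - √25) = 1 - (5 - 1*5) = 1 - (5 - 5) = 1 - 1*0 = 1 + 0 = 1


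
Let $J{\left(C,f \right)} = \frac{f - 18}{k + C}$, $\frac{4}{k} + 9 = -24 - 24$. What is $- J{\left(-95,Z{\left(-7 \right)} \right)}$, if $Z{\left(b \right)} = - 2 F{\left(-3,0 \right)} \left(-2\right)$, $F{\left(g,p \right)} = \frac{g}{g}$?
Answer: $- \frac{798}{5419} \approx -0.14726$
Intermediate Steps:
$k = - \frac{4}{57}$ ($k = \frac{4}{-9 - 48} = \frac{4}{-57} = 4 \left(- \frac{1}{57}\right) = - \frac{4}{57} \approx -0.070175$)
$F{\left(g,p \right)} = 1$
$Z{\left(b \right)} = 4$ ($Z{\left(b \right)} = \left(-2\right) 1 \left(-2\right) = \left(-2\right) \left(-2\right) = 4$)
$J{\left(C,f \right)} = \frac{-18 + f}{- \frac{4}{57} + C}$ ($J{\left(C,f \right)} = \frac{f - 18}{- \frac{4}{57} + C} = \frac{-18 + f}{- \frac{4}{57} + C}$)
$- J{\left(-95,Z{\left(-7 \right)} \right)} = - \frac{57 \left(-18 + 4\right)}{-4 + 57 \left(-95\right)} = - \frac{57 \left(-14\right)}{-4 - 5415} = - \frac{57 \left(-14\right)}{-5419} = - \frac{57 \left(-1\right) \left(-14\right)}{5419} = \left(-1\right) \frac{798}{5419} = - \frac{798}{5419}$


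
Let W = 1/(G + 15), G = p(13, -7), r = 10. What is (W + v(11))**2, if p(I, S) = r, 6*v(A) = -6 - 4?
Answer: 14884/5625 ≈ 2.6460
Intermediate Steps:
v(A) = -5/3 (v(A) = (-6 - 4)/6 = (1/6)*(-10) = -5/3)
p(I, S) = 10
G = 10
W = 1/25 (W = 1/(10 + 15) = 1/25 ≈ 0.040000)
(W + v(11))**2 = (1/25 - 5/3)**2 = (-122/75)**2 = 14884/5625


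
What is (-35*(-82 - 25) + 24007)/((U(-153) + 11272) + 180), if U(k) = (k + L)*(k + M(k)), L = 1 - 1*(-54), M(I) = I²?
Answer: -6938/566909 ≈ -0.012238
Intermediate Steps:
L = 55 (L = 1 + 54 = 55)
U(k) = (55 + k)*(k + k²) (U(k) = (k + 55)*(k + k²) = (55 + k)*(k + k²))
(-35*(-82 - 25) + 24007)/((U(-153) + 11272) + 180) = (-35*(-82 - 25) + 24007)/((-153*(55 + (-153)² + 56*(-153)) + 11272) + 180) = (-35*(-107) + 24007)/((-153*(55 + 23409 - 8568) + 11272) + 180) = (3745 + 24007)/((-153*14896 + 11272) + 180) = 27752/((-2279088 + 11272) + 180) = 27752/(-2267816 + 180) = 27752/(-2267636) = 27752*(-1/2267636) = -6938/566909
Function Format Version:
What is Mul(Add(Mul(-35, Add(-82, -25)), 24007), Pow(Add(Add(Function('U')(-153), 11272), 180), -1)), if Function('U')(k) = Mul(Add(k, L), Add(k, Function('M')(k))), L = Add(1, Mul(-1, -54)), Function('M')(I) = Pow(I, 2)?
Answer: Rational(-6938, 566909) ≈ -0.012238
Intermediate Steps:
L = 55 (L = Add(1, 54) = 55)
Function('U')(k) = Mul(Add(55, k), Add(k, Pow(k, 2))) (Function('U')(k) = Mul(Add(k, 55), Add(k, Pow(k, 2))) = Mul(Add(55, k), Add(k, Pow(k, 2))))
Mul(Add(Mul(-35, Add(-82, -25)), 24007), Pow(Add(Add(Function('U')(-153), 11272), 180), -1)) = Mul(Add(Mul(-35, Add(-82, -25)), 24007), Pow(Add(Add(Mul(-153, Add(55, Pow(-153, 2), Mul(56, -153))), 11272), 180), -1)) = Mul(Add(Mul(-35, -107), 24007), Pow(Add(Add(Mul(-153, Add(55, 23409, -8568)), 11272), 180), -1)) = Mul(Add(3745, 24007), Pow(Add(Add(Mul(-153, 14896), 11272), 180), -1)) = Mul(27752, Pow(Add(Add(-2279088, 11272), 180), -1)) = Mul(27752, Pow(Add(-2267816, 180), -1)) = Mul(27752, Pow(-2267636, -1)) = Mul(27752, Rational(-1, 2267636)) = Rational(-6938, 566909)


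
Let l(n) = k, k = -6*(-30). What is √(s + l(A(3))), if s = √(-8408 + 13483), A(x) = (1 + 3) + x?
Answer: √(180 + 5*√203) ≈ 15.851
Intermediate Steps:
A(x) = 4 + x
k = 180
l(n) = 180
s = 5*√203 (s = √5075 = 5*√203 ≈ 71.239)
√(s + l(A(3))) = √(5*√203 + 180) = √(180 + 5*√203)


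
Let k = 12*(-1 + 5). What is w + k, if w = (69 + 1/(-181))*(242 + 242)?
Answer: 6052880/181 ≈ 33441.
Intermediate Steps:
k = 48 (k = 12*4 = 48)
w = 6044192/181 (w = (69 - 1/181)*484 = (12488/181)*484 = 6044192/181 ≈ 33393.)
w + k = 6044192/181 + 48 = 6052880/181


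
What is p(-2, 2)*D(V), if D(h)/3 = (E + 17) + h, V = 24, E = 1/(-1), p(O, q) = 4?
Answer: 480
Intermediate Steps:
E = -1
D(h) = 48 + 3*h (D(h) = 3*((-1 + 17) + h) = 3*(16 + h) = 48 + 3*h)
p(-2, 2)*D(V) = 4*(48 + 3*24) = 4*(48 + 72) = 4*120 = 480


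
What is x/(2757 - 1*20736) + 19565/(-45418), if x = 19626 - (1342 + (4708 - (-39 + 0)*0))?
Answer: -968353903/816570222 ≈ -1.1859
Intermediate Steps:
x = 13576 (x = 19626 - (1342 + (4708 - (-39)*0)) = 19626 - (1342 + (4708 - 1*0)) = 19626 - (1342 + (4708 + 0)) = 19626 - (1342 + 4708) = 19626 - 1*6050 = 19626 - 6050 = 13576)
x/(2757 - 1*20736) + 19565/(-45418) = 13576/(2757 - 1*20736) + 19565/(-45418) = 13576/(2757 - 20736) + 19565*(-1/45418) = 13576/(-17979) - 19565/45418 = 13576*(-1/17979) - 19565/45418 = -13576/17979 - 19565/45418 = -968353903/816570222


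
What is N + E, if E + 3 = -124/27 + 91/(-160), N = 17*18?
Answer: 1286663/4320 ≈ 297.84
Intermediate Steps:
N = 306
E = -35257/4320 (E = -3 + (-124/27 + 91/(-160)) = -3 + (-124*1/27 + 91*(-1/160)) = -3 + (-124/27 - 91/160) = -3 - 22297/4320 = -35257/4320 ≈ -8.1613)
N + E = 306 - 35257/4320 = 1286663/4320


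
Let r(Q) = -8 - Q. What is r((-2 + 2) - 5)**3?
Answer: -27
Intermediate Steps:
r((-2 + 2) - 5)**3 = (-8 - ((-2 + 2) - 5))**3 = (-8 - (0 - 5))**3 = (-8 - 1*(-5))**3 = (-8 + 5)**3 = (-3)**3 = -27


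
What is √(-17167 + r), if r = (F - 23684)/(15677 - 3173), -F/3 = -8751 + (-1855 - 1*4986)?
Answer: I*√167735748894/3126 ≈ 131.02*I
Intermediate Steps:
F = 46776 (F = -3*(-8751 + (-1855 - 1*4986)) = -3*(-8751 + (-1855 - 4986)) = -3*(-8751 - 6841) = -3*(-15592) = 46776)
r = 5773/3126 (r = (46776 - 23684)/(15677 - 3173) = 23092/12504 = 23092*(1/12504) = 5773/3126 ≈ 1.8468)
√(-17167 + r) = √(-17167 + 5773/3126) = √(-53658269/3126) = I*√167735748894/3126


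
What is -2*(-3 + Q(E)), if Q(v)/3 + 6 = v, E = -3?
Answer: 60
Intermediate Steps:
Q(v) = -18 + 3*v
-2*(-3 + Q(E)) = -2*(-3 + (-18 + 3*(-3))) = -2*(-3 + (-18 - 9)) = -2*(-3 - 27) = -2*(-30) = 60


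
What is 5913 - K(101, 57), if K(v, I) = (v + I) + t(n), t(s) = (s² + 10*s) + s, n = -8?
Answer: 5779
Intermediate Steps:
t(s) = s² + 11*s
K(v, I) = -24 + I + v (K(v, I) = (v + I) - 8*(11 - 8) = (I + v) - 8*3 = (I + v) - 24 = -24 + I + v)
5913 - K(101, 57) = 5913 - (-24 + 57 + 101) = 5913 - 1*134 = 5913 - 134 = 5779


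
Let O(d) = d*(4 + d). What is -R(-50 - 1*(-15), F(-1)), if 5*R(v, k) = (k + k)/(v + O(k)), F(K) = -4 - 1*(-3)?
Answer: -1/95 ≈ -0.010526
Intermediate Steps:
F(K) = -1 (F(K) = -4 + 3 = -1)
R(v, k) = 2*k/(5*(v + k*(4 + k))) (R(v, k) = ((k + k)/(v + k*(4 + k)))/5 = ((2*k)/(v + k*(4 + k)))/5 = (2*k/(v + k*(4 + k)))/5 = 2*k/(5*(v + k*(4 + k))))
-R(-50 - 1*(-15), F(-1)) = -2*(-1)/(5*((-50 - 1*(-15)) - (4 - 1))) = -2*(-1)/(5*((-50 + 15) - 1*3)) = -2*(-1)/(5*(-35 - 3)) = -2*(-1)/(5*(-38)) = -2*(-1)*(-1)/(5*38) = -1*1/95 = -1/95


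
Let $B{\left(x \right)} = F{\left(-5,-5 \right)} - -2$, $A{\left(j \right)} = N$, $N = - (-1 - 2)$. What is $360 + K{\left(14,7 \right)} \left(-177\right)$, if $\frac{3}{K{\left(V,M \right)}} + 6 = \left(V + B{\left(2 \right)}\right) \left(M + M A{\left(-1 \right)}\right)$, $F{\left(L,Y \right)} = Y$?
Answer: $\frac{108189}{302} \approx 358.24$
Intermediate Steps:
$N = 3$ ($N = \left(-1\right) \left(-3\right) = 3$)
$A{\left(j \right)} = 3$
$B{\left(x \right)} = -3$ ($B{\left(x \right)} = -5 - -2 = -5 + 2 = -3$)
$K{\left(V,M \right)} = \frac{3}{-6 + 4 M \left(-3 + V\right)}$ ($K{\left(V,M \right)} = \frac{3}{-6 + \left(V - 3\right) \left(M + M 3\right)} = \frac{3}{-6 + \left(-3 + V\right) \left(M + 3 M\right)} = \frac{3}{-6 + \left(-3 + V\right) 4 M} = \frac{3}{-6 + 4 M \left(-3 + V\right)}$)
$360 + K{\left(14,7 \right)} \left(-177\right) = 360 + \frac{3}{2 \left(-3 - 42 + 2 \cdot 7 \cdot 14\right)} \left(-177\right) = 360 + \frac{3}{2 \left(-3 - 42 + 196\right)} \left(-177\right) = 360 + \frac{3}{2 \cdot 151} \left(-177\right) = 360 + \frac{3}{2} \cdot \frac{1}{151} \left(-177\right) = 360 + \frac{3}{302} \left(-177\right) = 360 - \frac{531}{302} = \frac{108189}{302}$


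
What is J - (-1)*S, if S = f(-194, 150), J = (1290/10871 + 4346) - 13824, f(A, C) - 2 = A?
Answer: -105121280/10871 ≈ -9669.9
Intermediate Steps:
f(A, C) = 2 + A
J = -103034048/10871 (J = (1290*(1/10871) + 4346) - 13824 = (1290/10871 + 4346) - 13824 = 47246656/10871 - 13824 = -103034048/10871 ≈ -9477.9)
S = -192 (S = 2 - 194 = -192)
J - (-1)*S = -103034048/10871 - (-1)*(-192) = -103034048/10871 - 1*192 = -103034048/10871 - 192 = -105121280/10871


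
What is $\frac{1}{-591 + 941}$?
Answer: $\frac{1}{350} \approx 0.0028571$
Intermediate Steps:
$\frac{1}{-591 + 941} = \frac{1}{350}$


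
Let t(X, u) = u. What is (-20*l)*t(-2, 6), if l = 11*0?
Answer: 0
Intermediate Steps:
l = 0
(-20*l)*t(-2, 6) = -20*0*6 = 0*6 = 0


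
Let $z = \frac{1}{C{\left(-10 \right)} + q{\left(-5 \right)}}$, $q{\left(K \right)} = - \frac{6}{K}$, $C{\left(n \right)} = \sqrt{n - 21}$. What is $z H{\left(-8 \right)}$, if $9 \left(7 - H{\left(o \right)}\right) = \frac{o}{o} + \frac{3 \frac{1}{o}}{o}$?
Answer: $\frac{19825}{77856} - \frac{99125 i \sqrt{31}}{467136} \approx 0.25464 - 1.1815 i$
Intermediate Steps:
$C{\left(n \right)} = \sqrt{-21 + n}$
$H{\left(o \right)} = \frac{62}{9} - \frac{1}{3 o^{2}}$ ($H{\left(o \right)} = 7 - \frac{\frac{o}{o} + \frac{3 \frac{1}{o}}{o}}{9} = 7 - \frac{1 + \frac{3}{o^{2}}}{9} = 7 - \left(\frac{1}{9} + \frac{1}{3 o^{2}}\right) = \frac{62}{9} - \frac{1}{3 o^{2}}$)
$z = \frac{1}{\frac{6}{5} + i \sqrt{31}}$ ($z = \frac{1}{\sqrt{-21 - 10} - \frac{6}{-5}} = \frac{1}{\sqrt{-31} - - \frac{6}{5}} = \frac{1}{i \sqrt{31} + \frac{6}{5}} = \frac{1}{\frac{6}{5} + i \sqrt{31}} \approx 0.036991 - 0.17163 i$)
$z H{\left(-8 \right)} = \left(\frac{30}{811} - \frac{25 i \sqrt{31}}{811}\right) \left(\frac{62}{9} - \frac{1}{3 \cdot 64}\right) = \left(\frac{30}{811} - \frac{25 i \sqrt{31}}{811}\right) \left(\frac{62}{9} - \frac{1}{192}\right) = \left(\frac{30}{811} - \frac{25 i \sqrt{31}}{811}\right) \frac{3965}{576} = \frac{19825}{77856} - \frac{99125 i \sqrt{31}}{467136}$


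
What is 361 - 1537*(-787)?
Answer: 1209980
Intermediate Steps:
361 - 1537*(-787) = 361 + 1209619 = 1209980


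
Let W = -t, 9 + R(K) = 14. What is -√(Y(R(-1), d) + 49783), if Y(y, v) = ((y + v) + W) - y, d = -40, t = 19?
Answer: -2*√12431 ≈ -222.99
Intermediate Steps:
R(K) = 5 (R(K) = -9 + 14 = 5)
W = -19 (W = -1*19 = -19)
Y(y, v) = -19 + v (Y(y, v) = ((y + v) - 19) - y = ((v + y) - 19) - y = (-19 + v + y) - y = -19 + v)
-√(Y(R(-1), d) + 49783) = -√((-19 - 40) + 49783) = -√(-59 + 49783) = -√49724 = -2*√12431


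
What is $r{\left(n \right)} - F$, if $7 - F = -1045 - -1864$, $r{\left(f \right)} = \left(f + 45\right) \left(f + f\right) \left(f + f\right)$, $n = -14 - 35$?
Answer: $-37604$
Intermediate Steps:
$n = -49$ ($n = -14 - 35 = -49$)
$r{\left(f \right)} = 4 f^{2} \left(45 + f\right)$ ($r{\left(f \right)} = \left(45 + f\right) 2 f 2 f = 2 f \left(45 + f\right) 2 f = 4 f^{2} \left(45 + f\right)$)
$F = -812$ ($F = 7 - \left(-1045 - -1864\right) = 7 - \left(-1045 + 1864\right) = 7 - 819 = -812$)
$r{\left(n \right)} - F = 4 \left(-49\right)^{2} \left(45 - 49\right) - -812 = 4 \cdot 2401 \left(-4\right) + 812 = -38416 + 812 = -37604$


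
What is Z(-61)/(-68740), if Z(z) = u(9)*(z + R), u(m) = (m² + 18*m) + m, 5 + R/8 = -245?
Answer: 18549/2455 ≈ 7.5556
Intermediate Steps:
R = -2000 (R = -40 + 8*(-245) = -40 - 1960 = -2000)
u(m) = m² + 19*m
Z(z) = -504000 + 252*z (Z(z) = (9*(19 + 9))*(z - 2000) = (9*28)*(-2000 + z) = 252*(-2000 + z) = -504000 + 252*z)
Z(-61)/(-68740) = (-504000 + 252*(-61))/(-68740) = (-504000 - 15372)*(-1/68740) = -519372*(-1/68740) = 18549/2455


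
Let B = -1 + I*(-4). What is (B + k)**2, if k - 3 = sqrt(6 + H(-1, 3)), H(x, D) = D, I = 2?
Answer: 9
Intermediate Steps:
k = 6 (k = 3 + sqrt(6 + 3) = 3 + sqrt(9) = 3 + 3 = 6)
B = -9 (B = -1 + 2*(-4) = -1 - 8 = -9)
(B + k)**2 = (-9 + 6)**2 = (-3)**2 = 9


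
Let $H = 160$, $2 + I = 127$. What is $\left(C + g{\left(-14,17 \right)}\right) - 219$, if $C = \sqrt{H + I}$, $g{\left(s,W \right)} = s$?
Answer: $-233 + \sqrt{285} \approx -216.12$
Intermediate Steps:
$I = 125$ ($I = -2 + 127 = 125$)
$C = \sqrt{285}$ ($C = \sqrt{160 + 125} = \sqrt{285} \approx 16.882$)
$\left(C + g{\left(-14,17 \right)}\right) - 219 = \left(\sqrt{285} - 14\right) - 219 = \left(-14 + \sqrt{285}\right) - 219 = -233 + \sqrt{285}$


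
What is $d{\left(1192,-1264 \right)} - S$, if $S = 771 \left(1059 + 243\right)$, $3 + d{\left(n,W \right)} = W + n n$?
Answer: $415755$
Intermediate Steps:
$d{\left(n,W \right)} = -3 + W + n^{2}$ ($d{\left(n,W \right)} = -3 + \left(W + n n\right) = -3 + \left(W + n^{2}\right) = -3 + W + n^{2}$)
$S = 1003842$ ($S = 771 \cdot 1302 = 1003842$)
$d{\left(1192,-1264 \right)} - S = \left(-3 - 1264 + 1192^{2}\right) - 1003842 = \left(-3 - 1264 + 1420864\right) - 1003842 = 1419597 - 1003842 = 415755$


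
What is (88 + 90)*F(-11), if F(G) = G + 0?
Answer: -1958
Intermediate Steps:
F(G) = G
(88 + 90)*F(-11) = (88 + 90)*(-11) = 178*(-11) = -1958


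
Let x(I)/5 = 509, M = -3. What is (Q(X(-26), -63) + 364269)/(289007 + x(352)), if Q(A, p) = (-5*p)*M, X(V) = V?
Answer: 30277/24296 ≈ 1.2462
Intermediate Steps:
x(I) = 2545 (x(I) = 5*509 = 2545)
Q(A, p) = 15*p (Q(A, p) = -5*p*(-3) = 15*p)
(Q(X(-26), -63) + 364269)/(289007 + x(352)) = (15*(-63) + 364269)/(289007 + 2545) = (-945 + 364269)/291552 = 363324*(1/291552) = 30277/24296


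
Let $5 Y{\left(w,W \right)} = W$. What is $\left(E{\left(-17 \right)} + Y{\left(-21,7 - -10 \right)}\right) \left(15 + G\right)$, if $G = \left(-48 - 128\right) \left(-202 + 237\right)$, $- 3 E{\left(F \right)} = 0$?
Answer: $-20893$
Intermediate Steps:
$E{\left(F \right)} = 0$ ($E{\left(F \right)} = \left(- \frac{1}{3}\right) 0 = 0$)
$G = -6160$ ($G = \left(-176\right) 35 = -6160$)
$Y{\left(w,W \right)} = \frac{W}{5}$
$\left(E{\left(-17 \right)} + Y{\left(-21,7 - -10 \right)}\right) \left(15 + G\right) = \left(0 + \frac{7 - -10}{5}\right) \left(15 - 6160\right) = \left(0 + \frac{7 + 10}{5}\right) \left(-6145\right) = \left(0 + \frac{1}{5} \cdot 17\right) \left(-6145\right) = \left(0 + \frac{17}{5}\right) \left(-6145\right) = \frac{17}{5} \left(-6145\right) = -20893$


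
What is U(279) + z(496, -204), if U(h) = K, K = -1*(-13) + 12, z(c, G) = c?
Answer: 521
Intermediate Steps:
K = 25 (K = 13 + 12 = 25)
U(h) = 25
U(279) + z(496, -204) = 25 + 496 = 521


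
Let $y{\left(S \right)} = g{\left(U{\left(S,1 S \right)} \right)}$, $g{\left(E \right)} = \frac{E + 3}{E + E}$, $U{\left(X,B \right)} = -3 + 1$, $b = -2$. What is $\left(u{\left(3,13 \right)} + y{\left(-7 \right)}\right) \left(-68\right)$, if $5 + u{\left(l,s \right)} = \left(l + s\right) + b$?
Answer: $-595$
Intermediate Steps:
$U{\left(X,B \right)} = -2$
$g{\left(E \right)} = \frac{3 + E}{2 E}$
$y{\left(S \right)} = - \frac{1}{4}$ ($y{\left(S \right)} = \frac{3 - 2}{2 \left(-2\right)} = \frac{1}{2} \left(- \frac{1}{2}\right) 1 = - \frac{1}{4}$)
$u{\left(l,s \right)} = -7 + l + s$ ($u{\left(l,s \right)} = -5 - \left(2 - l - s\right) = -5 + \left(-2 + l + s\right) = -7 + l + s$)
$\left(u{\left(3,13 \right)} + y{\left(-7 \right)}\right) \left(-68\right) = \left(\left(-7 + 3 + 13\right) - \frac{1}{4}\right) \left(-68\right) = \left(9 - \frac{1}{4}\right) \left(-68\right) = \frac{35}{4} \left(-68\right) = -595$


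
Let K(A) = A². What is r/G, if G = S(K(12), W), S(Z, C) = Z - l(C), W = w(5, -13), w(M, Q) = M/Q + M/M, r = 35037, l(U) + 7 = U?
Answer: 26793/115 ≈ 232.98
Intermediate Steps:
l(U) = -7 + U
w(M, Q) = 1 + M/Q (w(M, Q) = M/Q + 1 = 1 + M/Q)
W = 8/13 (W = (5 - 13)/(-13) = -1/13*(-8) = 8/13 ≈ 0.61539)
S(Z, C) = 7 + Z - C (S(Z, C) = Z - (-7 + C) = Z + (7 - C) = 7 + Z - C)
G = 1955/13 (G = 7 + 12² - 1*8/13 = 7 + 144 - 8/13 = 1955/13 ≈ 150.38)
r/G = 35037/(1955/13) = 35037*(13/1955) = 26793/115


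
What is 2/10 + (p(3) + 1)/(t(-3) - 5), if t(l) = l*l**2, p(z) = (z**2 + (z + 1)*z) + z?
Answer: -93/160 ≈ -0.58125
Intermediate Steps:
p(z) = z + z**2 + z*(1 + z) (p(z) = (z**2 + (1 + z)*z) + z = (z**2 + z*(1 + z)) + z = z + z**2 + z*(1 + z))
t(l) = l**3
2/10 + (p(3) + 1)/(t(-3) - 5) = 2/10 + (2*3*(1 + 3) + 1)/((-3)**3 - 5) = 2*(1/10) + (2*3*4 + 1)/(-27 - 5) = 1/5 + (24 + 1)/(-32) = 1/5 + 25*(-1/32) = 1/5 - 25/32 = -93/160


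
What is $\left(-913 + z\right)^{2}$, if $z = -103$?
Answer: $1032256$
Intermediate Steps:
$\left(-913 + z\right)^{2} = \left(-913 - 103\right)^{2} = \left(-1016\right)^{2} = 1032256$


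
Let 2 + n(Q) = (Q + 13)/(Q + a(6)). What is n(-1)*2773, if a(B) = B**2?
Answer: -160834/35 ≈ -4595.3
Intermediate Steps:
n(Q) = -2 + (13 + Q)/(36 + Q) (n(Q) = -2 + (Q + 13)/(Q + 6**2) = -2 + (13 + Q)/(Q + 36) = -2 + (13 + Q)/(36 + Q))
n(-1)*2773 = ((-59 - 1*(-1))/(36 - 1))*2773 = ((-59 + 1)/35)*2773 = ((1/35)*(-58))*2773 = -58/35*2773 = -160834/35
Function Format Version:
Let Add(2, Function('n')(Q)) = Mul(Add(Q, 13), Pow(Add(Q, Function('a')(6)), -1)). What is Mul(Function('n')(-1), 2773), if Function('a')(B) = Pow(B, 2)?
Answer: Rational(-160834, 35) ≈ -4595.3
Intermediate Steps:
Function('n')(Q) = Add(-2, Mul(Pow(Add(36, Q), -1), Add(13, Q))) (Function('n')(Q) = Add(-2, Mul(Add(Q, 13), Pow(Add(Q, Pow(6, 2)), -1))) = Add(-2, Mul(Add(13, Q), Pow(Add(Q, 36), -1))) = Add(-2, Mul(Add(13, Q), Pow(Add(36, Q), -1))) = Add(-2, Mul(Pow(Add(36, Q), -1), Add(13, Q))))
Mul(Function('n')(-1), 2773) = Mul(Mul(Pow(Add(36, -1), -1), Add(-59, Mul(-1, -1))), 2773) = Mul(Mul(Pow(35, -1), Add(-59, 1)), 2773) = Mul(Mul(Rational(1, 35), -58), 2773) = Mul(Rational(-58, 35), 2773) = Rational(-160834, 35)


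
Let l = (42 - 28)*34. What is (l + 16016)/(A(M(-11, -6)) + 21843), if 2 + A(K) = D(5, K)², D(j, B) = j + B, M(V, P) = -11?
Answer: 16492/21877 ≈ 0.75385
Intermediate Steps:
D(j, B) = B + j
l = 476 (l = 14*34 = 476)
A(K) = -2 + (5 + K)² (A(K) = -2 + (K + 5)² = -2 + (5 + K)²)
(l + 16016)/(A(M(-11, -6)) + 21843) = (476 + 16016)/((-2 + (5 - 11)²) + 21843) = 16492/((-2 + (-6)²) + 21843) = 16492/((-2 + 36) + 21843) = 16492/(34 + 21843) = 16492/21877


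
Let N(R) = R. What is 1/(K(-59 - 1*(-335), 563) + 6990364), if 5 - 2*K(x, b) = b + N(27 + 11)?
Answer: 1/6990066 ≈ 1.4306e-7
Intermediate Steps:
K(x, b) = -33/2 - b/2 (K(x, b) = 5/2 - (b + (27 + 11))/2 = 5/2 - (b + 38)/2 = 5/2 - (38 + b)/2 = 5/2 + (-19 - b/2) = -33/2 - b/2)
1/(K(-59 - 1*(-335), 563) + 6990364) = 1/((-33/2 - ½*563) + 6990364) = 1/((-33/2 - 563/2) + 6990364) = 1/(-298 + 6990364) = 1/6990066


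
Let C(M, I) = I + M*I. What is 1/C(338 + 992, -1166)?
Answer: -1/1551946 ≈ -6.4435e-7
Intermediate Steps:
C(M, I) = I + I*M
1/C(338 + 992, -1166) = 1/(-1166*(1 + (338 + 992))) = 1/(-1166*(1 + 1330)) = 1/(-1166*1331) = 1/(-1551946) = -1/1551946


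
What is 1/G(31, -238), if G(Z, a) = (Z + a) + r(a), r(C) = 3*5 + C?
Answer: -1/430 ≈ -0.0023256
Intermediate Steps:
r(C) = 15 + C
G(Z, a) = 15 + Z + 2*a (G(Z, a) = (Z + a) + (15 + a) = 15 + Z + 2*a)
1/G(31, -238) = 1/(15 + 31 + 2*(-238)) = 1/(15 + 31 - 476) = 1/(-430) = -1/430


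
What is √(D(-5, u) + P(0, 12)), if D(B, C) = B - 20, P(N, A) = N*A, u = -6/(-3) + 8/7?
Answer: 5*I ≈ 5.0*I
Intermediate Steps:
u = 22/7 (u = -6*(-⅓) + 8*(⅐) = 2 + 8/7 = 22/7 ≈ 3.1429)
P(N, A) = A*N
D(B, C) = -20 + B
√(D(-5, u) + P(0, 12)) = √((-20 - 5) + 12*0) = √(-25 + 0) = √(-25) = 5*I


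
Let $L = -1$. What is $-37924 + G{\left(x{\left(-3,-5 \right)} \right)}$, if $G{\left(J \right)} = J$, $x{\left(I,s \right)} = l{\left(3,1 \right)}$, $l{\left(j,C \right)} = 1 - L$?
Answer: $-37922$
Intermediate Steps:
$l{\left(j,C \right)} = 2$ ($l{\left(j,C \right)} = 1 - -1 = 1 + 1 = 2$)
$x{\left(I,s \right)} = 2$
$-37924 + G{\left(x{\left(-3,-5 \right)} \right)} = -37924 + 2 = -37922$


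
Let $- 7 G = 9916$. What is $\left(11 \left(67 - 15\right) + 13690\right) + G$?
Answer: $\frac{89918}{7} \approx 12845.0$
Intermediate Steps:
$G = - \frac{9916}{7}$ ($G = \left(- \frac{1}{7}\right) 9916 = - \frac{9916}{7} \approx -1416.6$)
$\left(11 \left(67 - 15\right) + 13690\right) + G = \left(11 \left(67 - 15\right) + 13690\right) - \frac{9916}{7} = \left(11 \cdot 52 + 13690\right) - \frac{9916}{7} = \left(572 + 13690\right) - \frac{9916}{7} = 14262 - \frac{9916}{7} = \frac{89918}{7}$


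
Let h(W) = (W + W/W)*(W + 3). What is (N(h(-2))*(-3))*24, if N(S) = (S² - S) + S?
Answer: -72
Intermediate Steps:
h(W) = (1 + W)*(3 + W) (h(W) = (W + 1)*(3 + W) = (1 + W)*(3 + W))
N(S) = S²
(N(h(-2))*(-3))*24 = ((3 + (-2)² + 4*(-2))²*(-3))*24 = ((3 + 4 - 8)²*(-3))*24 = ((-1)²*(-3))*24 = (1*(-3))*24 = -3*24 = -72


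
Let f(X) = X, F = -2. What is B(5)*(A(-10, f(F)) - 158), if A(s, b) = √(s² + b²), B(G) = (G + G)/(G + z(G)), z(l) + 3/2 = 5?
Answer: -3160/17 + 40*√26/17 ≈ -173.88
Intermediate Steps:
z(l) = 7/2 (z(l) = -3/2 + 5 = 7/2)
B(G) = 2*G/(7/2 + G) (B(G) = (G + G)/(G + 7/2) = (2*G)/(7/2 + G) = 2*G/(7/2 + G))
A(s, b) = √(b² + s²)
B(5)*(A(-10, f(F)) - 158) = (4*5/(7 + 2*5))*(√((-2)² + (-10)²) - 158) = (4*5/(7 + 10))*(√(4 + 100) - 158) = (4*5/17)*(√104 - 158) = (4*5*(1/17))*(2*√26 - 158) = 20*(-158 + 2*√26)/17 = -3160/17 + 40*√26/17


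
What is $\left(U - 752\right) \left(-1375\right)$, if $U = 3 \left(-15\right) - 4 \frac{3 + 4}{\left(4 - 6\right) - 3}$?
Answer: $1088175$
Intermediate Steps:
$U = - \frac{197}{5}$ ($U = -45 - 4 \frac{7}{\left(4 - 6\right) - 3} = -45 - 4 \frac{7}{-2 - 3} = -45 - 4 \frac{7}{-5} = -45 - 4 \cdot 7 \left(- \frac{1}{5}\right) = -45 - - \frac{28}{5} = -45 + \frac{28}{5} = - \frac{197}{5} \approx -39.4$)
$\left(U - 752\right) \left(-1375\right) = \left(- \frac{197}{5} - 752\right) \left(-1375\right) = \left(- \frac{3957}{5}\right) \left(-1375\right) = 1088175$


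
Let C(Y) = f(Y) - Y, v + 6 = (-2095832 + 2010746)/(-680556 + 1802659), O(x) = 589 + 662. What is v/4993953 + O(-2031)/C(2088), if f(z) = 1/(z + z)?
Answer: -9758309786387069944/16287215925013179811 ≈ -0.59914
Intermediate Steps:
O(x) = 1251
v = -6817704/1122103 (v = -6 + (-2095832 + 2010746)/(-680556 + 1802659) = -6 - 85086/1122103 = -6817704/1122103 ≈ -6.0758)
f(z) = 1/(2*z)
C(Y) = 1/(2*Y) - Y
v/4993953 + O(-2031)/C(2088) = -6817704/1122103/4993953 + 1251/((½)/2088 - 1*2088) = -6817704/1122103*1/4993953 + 1251/((½)*(1/2088) - 2088) = -2272568/1867909881053 + 1251/(1/4176 - 2088) = -2272568/1867909881053 + 1251/(-8719487/4176) = -2272568/1867909881053 + 1251*(-4176/8719487) = -2272568/1867909881053 - 5224176/8719487 = -9758309786387069944/16287215925013179811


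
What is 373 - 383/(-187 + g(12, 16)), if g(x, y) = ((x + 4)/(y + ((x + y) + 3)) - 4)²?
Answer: 143891174/383499 ≈ 375.21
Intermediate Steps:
g(x, y) = (-4 + (4 + x)/(3 + x + 2*y))² (g(x, y) = ((4 + x)/(y + (3 + x + y)) - 4)² = ((4 + x)/(3 + x + 2*y) - 4)² = (-4 + (4 + x)/(3 + x + 2*y))²)
373 - 383/(-187 + g(12, 16)) = 373 - 383/(-187 + (8 + 3*12 + 8*16)²/(3 + 12 + 2*16)²) = 373 - 383/(-187 + (8 + 36 + 128)²/(3 + 12 + 32)²) = 373 - 383/(-187 + 172²/47²) = 373 - 383/(-187 + (1/2209)*29584) = 373 - 383/(-187 + 29584/2209) = 373 - 383/(-383499/2209) = 373 - 2209/383499*(-383) = 373 + 846047/383499 = 143891174/383499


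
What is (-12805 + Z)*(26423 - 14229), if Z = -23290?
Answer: -440142430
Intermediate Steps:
(-12805 + Z)*(26423 - 14229) = (-12805 - 23290)*(26423 - 14229) = -36095*12194 = -440142430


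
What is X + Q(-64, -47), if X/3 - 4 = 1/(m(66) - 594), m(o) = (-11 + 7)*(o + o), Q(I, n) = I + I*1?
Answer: -43385/374 ≈ -116.00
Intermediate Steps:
Q(I, n) = 2*I (Q(I, n) = I + I = 2*I)
m(o) = -8*o
X = 4487/374 (X = 12 + 3/(-8*66 - 594) = 12 + 3/(-528 - 594) = 12 + 3/(-1122) = 12 + 3*(-1/1122) = 12 - 1/374 = 4487/374 ≈ 11.997)
X + Q(-64, -47) = 4487/374 + 2*(-64) = 4487/374 - 128 = -43385/374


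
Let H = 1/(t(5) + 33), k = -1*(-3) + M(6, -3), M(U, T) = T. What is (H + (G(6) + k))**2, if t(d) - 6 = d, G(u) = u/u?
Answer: 2025/1936 ≈ 1.0460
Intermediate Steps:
G(u) = 1
t(d) = 6 + d
k = 0 (k = -1*(-3) - 3 = 3 - 3 = 0)
H = 1/44 (H = 1/((6 + 5) + 33) = 1/(11 + 33) = 1/44 ≈ 0.022727)
(H + (G(6) + k))**2 = (1/44 + (1 + 0))**2 = (1/44 + 1)**2 = (45/44)**2 = 2025/1936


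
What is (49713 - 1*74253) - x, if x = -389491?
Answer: 364951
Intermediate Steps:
(49713 - 1*74253) - x = (49713 - 1*74253) - 1*(-389491) = (49713 - 74253) + 389491 = -24540 + 389491 = 364951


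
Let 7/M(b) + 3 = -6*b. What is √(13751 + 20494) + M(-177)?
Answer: 7/1059 + 3*√3805 ≈ 185.06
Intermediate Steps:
M(b) = 7/(-3 - 6*b)
√(13751 + 20494) + M(-177) = √(13751 + 20494) - 7/(3 + 6*(-177)) = √34245 - 7/(3 - 1062) = 3*√3805 - 7/(-1059) = 3*√3805 - 7*(-1/1059) = 3*√3805 + 7/1059 = 7/1059 + 3*√3805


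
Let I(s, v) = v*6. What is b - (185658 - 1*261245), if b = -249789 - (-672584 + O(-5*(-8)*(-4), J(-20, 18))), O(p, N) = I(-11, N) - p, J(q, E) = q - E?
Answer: 498450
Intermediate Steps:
I(s, v) = 6*v
O(p, N) = -p + 6*N (O(p, N) = 6*N - p = -p + 6*N)
b = 422863 (b = -249789 - (-672584 + (-(-5*(-8))*(-4) + 6*(-20 - 1*18))) = -249789 - (-672584 + (-40*(-4) + 6*(-20 - 18))) = -249789 - (-672584 + (-1*(-160) + 6*(-38))) = -249789 - (-672584 + (160 - 228)) = -249789 - (-672584 - 68) = -249789 - 1*(-672652) = -249789 + 672652 = 422863)
b - (185658 - 1*261245) = 422863 - (185658 - 1*261245) = 422863 - (185658 - 261245) = 422863 - 1*(-75587) = 422863 + 75587 = 498450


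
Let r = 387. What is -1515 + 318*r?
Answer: 121551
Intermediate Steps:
-1515 + 318*r = -1515 + 318*387 = -1515 + 123066 = 121551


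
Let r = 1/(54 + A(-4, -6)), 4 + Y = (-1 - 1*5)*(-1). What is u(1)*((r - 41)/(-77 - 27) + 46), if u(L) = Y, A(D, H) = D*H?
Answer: 376349/4056 ≈ 92.788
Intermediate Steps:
Y = 2 (Y = -4 + (-1 - 1*5)*(-1) = -4 + (-1 - 5)*(-1) = -4 - 6*(-1) = -4 + 6 = 2)
u(L) = 2
r = 1/78 (r = 1/(54 - 4*(-6)) = 1/(54 + 24) = 1/78 ≈ 0.012821)
u(1)*((r - 41)/(-77 - 27) + 46) = 2*((1/78 - 41)/(-77 - 27) + 46) = 2*(-3197/78/(-104) + 46) = 2*(-3197/78*(-1/104) + 46) = 2*(3197/8112 + 46) = 2*(376349/8112) = 376349/4056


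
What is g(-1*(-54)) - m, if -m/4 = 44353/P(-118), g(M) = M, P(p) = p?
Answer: -85520/59 ≈ -1449.5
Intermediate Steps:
m = 88706/59 (m = -177412/(-118) = -177412*(-1)/118 = -4*(-44353/118) = 88706/59 ≈ 1503.5)
g(-1*(-54)) - m = -1*(-54) - 1*88706/59 = 54 - 88706/59 = -85520/59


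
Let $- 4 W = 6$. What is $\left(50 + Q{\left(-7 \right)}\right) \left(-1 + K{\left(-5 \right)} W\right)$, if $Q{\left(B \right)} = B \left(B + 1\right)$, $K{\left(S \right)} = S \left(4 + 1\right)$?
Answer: $3358$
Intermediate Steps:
$K{\left(S \right)} = 5 S$ ($K{\left(S \right)} = S 5 = 5 S$)
$W = - \frac{3}{2}$ ($W = \left(- \frac{1}{4}\right) 6 = - \frac{3}{2} \approx -1.5$)
$Q{\left(B \right)} = B \left(1 + B\right)$
$\left(50 + Q{\left(-7 \right)}\right) \left(-1 + K{\left(-5 \right)} W\right) = \left(50 - 7 \left(1 - 7\right)\right) \left(-1 + 5 \left(-5\right) \left(- \frac{3}{2}\right)\right) = \left(50 - -42\right) \left(-1 - - \frac{75}{2}\right) = \left(50 + 42\right) \left(-1 + \frac{75}{2}\right) = 92 \cdot \frac{73}{2} = 3358$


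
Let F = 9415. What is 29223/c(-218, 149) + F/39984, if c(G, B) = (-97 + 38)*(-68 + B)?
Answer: -5944223/1011024 ≈ -5.8794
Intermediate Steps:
c(G, B) = 4012 - 59*B (c(G, B) = -59*(-68 + B) = 4012 - 59*B)
29223/c(-218, 149) + F/39984 = 29223/(4012 - 59*149) + 9415/39984 = 29223/(4012 - 8791) + 9415*(1/39984) = 29223/(-4779) + 1345/5712 = 29223*(-1/4779) + 1345/5712 = -3247/531 + 1345/5712 = -5944223/1011024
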